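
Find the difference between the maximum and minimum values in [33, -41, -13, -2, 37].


Maximum value: 37
Minimum value: -41
Range = 37 - (-41) = 78
Final answer: 78


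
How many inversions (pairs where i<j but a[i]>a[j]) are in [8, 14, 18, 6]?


For each element, count the later elements that are smaller than it:
  8 (index 0): smaller elements after it = [6] -> 1
  14 (index 1): smaller elements after it = [6] -> 1
  18 (index 2): smaller elements after it = [6] -> 1
Total inversions = 1 + 1 + 1 = 3
Final answer: 3


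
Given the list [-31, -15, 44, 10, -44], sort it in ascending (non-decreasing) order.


Original list: [-31, -15, 44, 10, -44]
Repeatedly take the smallest remaining element:
  Remaining [-31, -15, 44, 10, -44] -> smallest is -44
  Remaining [-31, -15, 44, 10] -> smallest is -31
  Remaining [-15, 44, 10] -> smallest is -15
  Remaining [44, 10] -> smallest is 10
  Remaining [44] -> smallest is 44
Collecting the picks in order gives the sorted list.
Final answer: [-44, -31, -15, 10, 44]


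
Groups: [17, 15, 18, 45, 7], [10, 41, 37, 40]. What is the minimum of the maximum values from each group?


Find max of each group:
  Group 1: [17, 15, 18, 45, 7] -> max = 45
  Group 2: [10, 41, 37, 40] -> max = 41
Maxes: [45, 41]
Minimum of maxes = 41
Final answer: 41


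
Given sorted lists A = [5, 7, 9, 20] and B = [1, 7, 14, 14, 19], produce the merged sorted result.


List A: [5, 7, 9, 20]
List B: [1, 7, 14, 14, 19]
Repeatedly compare the front elements and take the smaller:
  5 vs 1 -> take 1
  5 vs 7 -> take 5
  7 vs 7 -> take 7
  9 vs 7 -> take 7
  9 vs 14 -> take 9
  20 vs 14 -> take 14
  20 vs 14 -> take 14
  20 vs 19 -> take 19
  B is exhausted; append the rest of A: [20]
Final answer: [1, 5, 7, 7, 9, 14, 14, 19, 20]


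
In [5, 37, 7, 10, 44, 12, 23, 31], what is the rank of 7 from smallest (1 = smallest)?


Sort ascending: [5, 7, 10, 12, 23, 31, 37, 44]
Find 7 in the sorted list.
7 is at position 2 (1-indexed).
Final answer: 2


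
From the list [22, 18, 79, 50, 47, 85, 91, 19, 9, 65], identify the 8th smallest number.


Sort ascending: [9, 18, 19, 22, 47, 50, 65, 79, 85, 91]
The 8th element (1-indexed) is at index 7.
Value = 79
Final answer: 79


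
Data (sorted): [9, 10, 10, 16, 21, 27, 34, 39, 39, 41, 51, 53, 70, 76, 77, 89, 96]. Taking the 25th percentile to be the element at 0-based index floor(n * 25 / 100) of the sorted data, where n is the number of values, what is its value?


The dataset has n = 17 elements.
Index = floor(17 * 25 / 100) = floor(425 / 100) = floor(4.25) = 4
Counting from index 0 in the sorted data, the element at index 4 is 21.
Final answer: 21


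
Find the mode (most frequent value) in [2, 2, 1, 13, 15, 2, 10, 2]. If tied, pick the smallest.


Count the frequency of each value:
  1 appears 1 time(s)
  2 appears 4 time(s)
  10 appears 1 time(s)
  13 appears 1 time(s)
  15 appears 1 time(s)
Maximum frequency is 4.
Only 2 reaches that frequency, so it is the mode.
Final answer: 2


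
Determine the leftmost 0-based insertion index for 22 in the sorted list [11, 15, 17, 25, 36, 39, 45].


List is sorted: [11, 15, 17, 25, 36, 39, 45]
We need the leftmost position where 22 can be inserted, i.e. the first index whose element is >= 22 (or the end of the list if none is).
Binary search with low=0, high=7 (0-based indices):
  low=0, high=7, mid=3: a[3]=25 >= 22, so high = 3
  low=0, high=3, mid=1: a[1]=15 < 22, so low = 2
  low=2, high=3, mid=2: a[2]=17 < 22, so low = 3
Now low = high = 3, so the insertion index is 3.
Final answer: 3


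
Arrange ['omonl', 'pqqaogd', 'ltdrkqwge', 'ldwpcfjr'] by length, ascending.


Compute lengths:
  'omonl' has length 5
  'pqqaogd' has length 7
  'ltdrkqwge' has length 9
  'ldwpcfjr' has length 8
Lengths in increasing order: 5 < 7 < 8 < 9
Listing the words in that order gives the answer.
Final answer: ['omonl', 'pqqaogd', 'ldwpcfjr', 'ltdrkqwge']


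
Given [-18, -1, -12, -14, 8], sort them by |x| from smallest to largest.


Compute absolute values:
  |-18| = 18
  |-1| = 1
  |-12| = 12
  |-14| = 14
  |8| = 8
Absolute values in increasing order: 1 < 8 < 12 < 14 < 18
Listing the original numbers in that order gives the answer.
Final answer: [-1, 8, -12, -14, -18]


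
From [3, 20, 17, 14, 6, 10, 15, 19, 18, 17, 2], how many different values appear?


List all unique values:
Distinct values: [2, 3, 6, 10, 14, 15, 17, 18, 19, 20]
Count = 10
Final answer: 10


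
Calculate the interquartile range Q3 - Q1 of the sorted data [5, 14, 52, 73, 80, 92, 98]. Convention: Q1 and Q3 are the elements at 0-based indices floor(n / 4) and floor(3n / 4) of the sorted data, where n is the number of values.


The data has n = 7 elements.
Q1 index = floor(7 / 4) = floor(1.75) = 1; Q3 index = floor(3 * 7 / 4) = floor(5.25) = 5
Q1 = element at index 1 = 14
Q3 = element at index 5 = 92
IQR = 92 - 14 = 78
Final answer: 78


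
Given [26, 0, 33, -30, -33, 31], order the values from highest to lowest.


Original list: [26, 0, 33, -30, -33, 31]
Repeatedly take the largest remaining element:
  Remaining [26, 0, 33, -30, -33, 31] -> largest is 33
  Remaining [26, 0, -30, -33, 31] -> largest is 31
  Remaining [26, 0, -30, -33] -> largest is 26
  Remaining [0, -30, -33] -> largest is 0
  Remaining [-30, -33] -> largest is -30
  Remaining [-33] -> largest is -33
Collecting the picks in order gives the descending list.
Final answer: [33, 31, 26, 0, -30, -33]


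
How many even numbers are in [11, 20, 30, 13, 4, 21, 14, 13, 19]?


Check each element:
  11 is odd
  20 is even
  30 is even
  13 is odd
  4 is even
  21 is odd
  14 is even
  13 is odd
  19 is odd
Evens: [20, 30, 4, 14]
Count of evens = 4
Final answer: 4


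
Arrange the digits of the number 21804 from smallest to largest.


The number 21804 has digits: 2, 1, 8, 0, 4
Sorted: 0, 1, 2, 4, 8
Joining the sorted digits gives the result.
Final answer: 01248


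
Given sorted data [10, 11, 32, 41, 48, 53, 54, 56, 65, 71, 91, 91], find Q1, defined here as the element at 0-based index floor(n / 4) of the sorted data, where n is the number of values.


The list has n = 12 elements.
Q1 index = floor(12 / 4) = floor(3) = 3
Counting from index 0 in the sorted data, the element at index 3 is 41.
Final answer: 41


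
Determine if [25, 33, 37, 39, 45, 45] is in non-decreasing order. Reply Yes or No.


Check consecutive pairs:
  25 <= 33? True
  33 <= 37? True
  37 <= 39? True
  39 <= 45? True
  45 <= 45? True
Every consecutive pair is in order, so the list is non-decreasing.
Final answer: Yes


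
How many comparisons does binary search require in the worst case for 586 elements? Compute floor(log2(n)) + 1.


Binary search halves the search space each step.
Maximum comparisons = floor(log2(586)) + 1
log2(586) = 9.1948
floor(log2(586)) = 9, so 9 + 1 = 10
Final answer: 10


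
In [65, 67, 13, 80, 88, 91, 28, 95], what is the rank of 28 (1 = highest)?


Sort descending: [95, 91, 88, 80, 67, 65, 28, 13]
Find 28 in the sorted list.
28 is at position 7.
Final answer: 7


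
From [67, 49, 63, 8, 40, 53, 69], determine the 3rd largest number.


Sort descending: [69, 67, 63, 53, 49, 40, 8]
The 3rd element (1-indexed) is at index 2.
Value = 63
Final answer: 63


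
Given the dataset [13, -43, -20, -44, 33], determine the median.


First, sort the list: [-44, -43, -20, 13, 33]
The list has 5 elements (odd count).
The middle index is 2 (0-based), and the element there is -20.
Final answer: -20


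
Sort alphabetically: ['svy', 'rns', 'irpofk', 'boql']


Compare strings character by character (the first differing letter decides):
  'boql' < 'irpofk' since 'b' < 'i' at position 1
  'irpofk' < 'rns' since 'i' < 'r' at position 1
  'rns' < 'svy' since 'r' < 's' at position 1
Chaining these comparisons gives the alphabetical order.
Final answer: ['boql', 'irpofk', 'rns', 'svy']


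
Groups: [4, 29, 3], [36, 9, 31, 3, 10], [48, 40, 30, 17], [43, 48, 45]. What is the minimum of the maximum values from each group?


Find max of each group:
  Group 1: [4, 29, 3] -> max = 29
  Group 2: [36, 9, 31, 3, 10] -> max = 36
  Group 3: [48, 40, 30, 17] -> max = 48
  Group 4: [43, 48, 45] -> max = 48
Maxes: [29, 36, 48, 48]
Minimum of maxes = 29
Final answer: 29


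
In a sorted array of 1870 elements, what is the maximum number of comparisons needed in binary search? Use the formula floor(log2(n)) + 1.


Binary search halves the search space each step.
Maximum comparisons = floor(log2(1870)) + 1
log2(1870) = 10.8688
floor(log2(1870)) = 10, so 10 + 1 = 11
Final answer: 11


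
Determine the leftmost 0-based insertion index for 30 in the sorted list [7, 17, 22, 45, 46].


List is sorted: [7, 17, 22, 45, 46]
We need the leftmost position where 30 can be inserted, i.e. the first index whose element is >= 30 (or the end of the list if none is).
Binary search with low=0, high=5 (0-based indices):
  low=0, high=5, mid=2: a[2]=22 < 30, so low = 3
  low=3, high=5, mid=4: a[4]=46 >= 30, so high = 4
  low=3, high=4, mid=3: a[3]=45 >= 30, so high = 3
Now low = high = 3, so the insertion index is 3.
Final answer: 3


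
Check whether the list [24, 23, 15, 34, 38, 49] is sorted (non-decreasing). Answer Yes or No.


Check consecutive pairs:
  24 <= 23? False
  23 <= 15? False
  15 <= 34? True
  34 <= 38? True
  38 <= 49? True
2 consecutive pair(s) are out of order, so the list is not sorted.
Final answer: No


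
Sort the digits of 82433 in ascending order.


The number 82433 has digits: 8, 2, 4, 3, 3
Sorted: 2, 3, 3, 4, 8
Joining the sorted digits gives the result.
Final answer: 23348


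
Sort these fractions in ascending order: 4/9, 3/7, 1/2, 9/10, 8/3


Convert to decimal for comparison:
  4/9 = 0.4444
  3/7 = 0.4286
  1/2 = 0.5
  9/10 = 0.9
  8/3 = 2.6667
Decimals in increasing order: 0.4286 < 0.4444 < 0.5 < 0.9 < 2.6667
Writing each back as its fraction gives the sorted order.
Final answer: 3/7, 4/9, 1/2, 9/10, 8/3


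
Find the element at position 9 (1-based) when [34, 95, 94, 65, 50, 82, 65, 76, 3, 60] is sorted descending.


Sort descending: [95, 94, 82, 76, 65, 65, 60, 50, 34, 3]
The 9th element (1-indexed) is at index 8.
Value = 34
Final answer: 34


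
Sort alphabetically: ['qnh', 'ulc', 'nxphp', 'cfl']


Compare strings character by character (the first differing letter decides):
  'cfl' < 'nxphp' since 'c' < 'n' at position 1
  'nxphp' < 'qnh' since 'n' < 'q' at position 1
  'qnh' < 'ulc' since 'q' < 'u' at position 1
Chaining these comparisons gives the alphabetical order.
Final answer: ['cfl', 'nxphp', 'qnh', 'ulc']


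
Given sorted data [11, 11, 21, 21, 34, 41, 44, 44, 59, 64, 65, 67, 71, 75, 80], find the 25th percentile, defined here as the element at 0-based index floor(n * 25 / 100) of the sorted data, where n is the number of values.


The dataset has n = 15 elements.
Index = floor(15 * 25 / 100) = floor(375 / 100) = floor(3.75) = 3
Counting from index 0 in the sorted data, the element at index 3 is 21.
Final answer: 21


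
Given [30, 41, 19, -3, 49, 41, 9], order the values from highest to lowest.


Original list: [30, 41, 19, -3, 49, 41, 9]
Repeatedly take the largest remaining element:
  Remaining [30, 41, 19, -3, 49, 41, 9] -> largest is 49
  Remaining [30, 41, 19, -3, 41, 9] -> largest is 41
  Remaining [30, 19, -3, 41, 9] -> largest is 41
  Remaining [30, 19, -3, 9] -> largest is 30
  Remaining [19, -3, 9] -> largest is 19
  Remaining [-3, 9] -> largest is 9
  Remaining [-3] -> largest is -3
Collecting the picks in order gives the descending list.
Final answer: [49, 41, 41, 30, 19, 9, -3]


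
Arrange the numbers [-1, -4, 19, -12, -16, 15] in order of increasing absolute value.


Compute absolute values:
  |-1| = 1
  |-4| = 4
  |19| = 19
  |-12| = 12
  |-16| = 16
  |15| = 15
Absolute values in increasing order: 1 < 4 < 12 < 15 < 16 < 19
Listing the original numbers in that order gives the answer.
Final answer: [-1, -4, -12, 15, -16, 19]


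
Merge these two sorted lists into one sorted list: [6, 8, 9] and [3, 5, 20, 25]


List A: [6, 8, 9]
List B: [3, 5, 20, 25]
Repeatedly compare the front elements and take the smaller:
  6 vs 3 -> take 3
  6 vs 5 -> take 5
  6 vs 20 -> take 6
  8 vs 20 -> take 8
  9 vs 20 -> take 9
  A is exhausted; append the rest of B: [20, 25]
Final answer: [3, 5, 6, 8, 9, 20, 25]


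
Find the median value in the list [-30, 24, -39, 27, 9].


First, sort the list: [-39, -30, 9, 24, 27]
The list has 5 elements (odd count).
The middle index is 2 (0-based), and the element there is 9.
Final answer: 9


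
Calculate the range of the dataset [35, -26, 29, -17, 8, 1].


Maximum value: 35
Minimum value: -26
Range = 35 - (-26) = 61
Final answer: 61


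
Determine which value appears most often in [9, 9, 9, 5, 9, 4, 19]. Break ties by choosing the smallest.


Count the frequency of each value:
  4 appears 1 time(s)
  5 appears 1 time(s)
  9 appears 4 time(s)
  19 appears 1 time(s)
Maximum frequency is 4.
Only 9 reaches that frequency, so it is the mode.
Final answer: 9


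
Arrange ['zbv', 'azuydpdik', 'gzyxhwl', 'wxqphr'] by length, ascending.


Compute lengths:
  'zbv' has length 3
  'azuydpdik' has length 9
  'gzyxhwl' has length 7
  'wxqphr' has length 6
Lengths in increasing order: 3 < 6 < 7 < 9
Listing the words in that order gives the answer.
Final answer: ['zbv', 'wxqphr', 'gzyxhwl', 'azuydpdik']


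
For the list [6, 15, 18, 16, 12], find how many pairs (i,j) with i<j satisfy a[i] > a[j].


For each element, count the later elements that are smaller than it:
  6 (index 0): smaller elements after it = [] -> 0
  15 (index 1): smaller elements after it = [12] -> 1
  18 (index 2): smaller elements after it = [16, 12] -> 2
  16 (index 3): smaller elements after it = [12] -> 1
Total inversions = 0 + 1 + 2 + 1 = 4
Final answer: 4


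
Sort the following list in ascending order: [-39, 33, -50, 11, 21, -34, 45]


Original list: [-39, 33, -50, 11, 21, -34, 45]
Repeatedly take the smallest remaining element:
  Remaining [-39, 33, -50, 11, 21, -34, 45] -> smallest is -50
  Remaining [-39, 33, 11, 21, -34, 45] -> smallest is -39
  Remaining [33, 11, 21, -34, 45] -> smallest is -34
  Remaining [33, 11, 21, 45] -> smallest is 11
  Remaining [33, 21, 45] -> smallest is 21
  Remaining [33, 45] -> smallest is 33
  Remaining [45] -> smallest is 45
Collecting the picks in order gives the sorted list.
Final answer: [-50, -39, -34, 11, 21, 33, 45]


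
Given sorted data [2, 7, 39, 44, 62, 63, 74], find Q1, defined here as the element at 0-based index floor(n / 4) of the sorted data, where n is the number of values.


The list has n = 7 elements.
Q1 index = floor(7 / 4) = floor(1.75) = 1
Counting from index 0 in the sorted data, the element at index 1 is 7.
Final answer: 7


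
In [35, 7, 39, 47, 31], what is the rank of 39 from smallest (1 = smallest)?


Sort ascending: [7, 31, 35, 39, 47]
Find 39 in the sorted list.
39 is at position 4 (1-indexed).
Final answer: 4


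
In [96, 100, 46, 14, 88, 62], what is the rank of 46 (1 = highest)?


Sort descending: [100, 96, 88, 62, 46, 14]
Find 46 in the sorted list.
46 is at position 5.
Final answer: 5


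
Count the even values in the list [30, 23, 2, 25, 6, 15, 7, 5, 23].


Check each element:
  30 is even
  23 is odd
  2 is even
  25 is odd
  6 is even
  15 is odd
  7 is odd
  5 is odd
  23 is odd
Evens: [30, 2, 6]
Count of evens = 3
Final answer: 3


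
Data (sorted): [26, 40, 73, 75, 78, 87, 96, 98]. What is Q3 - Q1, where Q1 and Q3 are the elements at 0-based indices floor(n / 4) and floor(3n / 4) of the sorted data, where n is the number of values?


The data has n = 8 elements.
Q1 index = floor(8 / 4) = floor(2) = 2; Q3 index = floor(3 * 8 / 4) = floor(6) = 6
Q1 = element at index 2 = 73
Q3 = element at index 6 = 96
IQR = 96 - 73 = 23
Final answer: 23


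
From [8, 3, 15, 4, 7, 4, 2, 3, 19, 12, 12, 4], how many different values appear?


List all unique values:
Distinct values: [2, 3, 4, 7, 8, 12, 15, 19]
Count = 8
Final answer: 8


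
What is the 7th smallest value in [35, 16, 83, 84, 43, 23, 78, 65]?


Sort ascending: [16, 23, 35, 43, 65, 78, 83, 84]
The 7th element (1-indexed) is at index 6.
Value = 83
Final answer: 83


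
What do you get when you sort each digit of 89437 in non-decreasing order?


The number 89437 has digits: 8, 9, 4, 3, 7
Sorted: 3, 4, 7, 8, 9
Joining the sorted digits gives the result.
Final answer: 34789


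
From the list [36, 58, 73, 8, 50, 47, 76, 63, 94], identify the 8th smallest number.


Sort ascending: [8, 36, 47, 50, 58, 63, 73, 76, 94]
The 8th element (1-indexed) is at index 7.
Value = 76
Final answer: 76


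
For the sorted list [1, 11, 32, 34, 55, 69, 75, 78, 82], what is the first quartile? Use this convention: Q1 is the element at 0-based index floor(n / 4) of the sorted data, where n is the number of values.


The list has n = 9 elements.
Q1 index = floor(9 / 4) = floor(2.25) = 2
Counting from index 0 in the sorted data, the element at index 2 is 32.
Final answer: 32


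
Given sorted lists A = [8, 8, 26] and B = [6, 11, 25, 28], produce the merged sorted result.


List A: [8, 8, 26]
List B: [6, 11, 25, 28]
Repeatedly compare the front elements and take the smaller:
  8 vs 6 -> take 6
  8 vs 11 -> take 8
  8 vs 11 -> take 8
  26 vs 11 -> take 11
  26 vs 25 -> take 25
  26 vs 28 -> take 26
  A is exhausted; append the rest of B: [28]
Final answer: [6, 8, 8, 11, 25, 26, 28]


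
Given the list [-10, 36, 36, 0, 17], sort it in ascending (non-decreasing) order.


Original list: [-10, 36, 36, 0, 17]
Repeatedly take the smallest remaining element:
  Remaining [-10, 36, 36, 0, 17] -> smallest is -10
  Remaining [36, 36, 0, 17] -> smallest is 0
  Remaining [36, 36, 17] -> smallest is 17
  Remaining [36, 36] -> smallest is 36
  Remaining [36] -> smallest is 36
Collecting the picks in order gives the sorted list.
Final answer: [-10, 0, 17, 36, 36]


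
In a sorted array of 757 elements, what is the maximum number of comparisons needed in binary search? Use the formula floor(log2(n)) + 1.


Binary search halves the search space each step.
Maximum comparisons = floor(log2(757)) + 1
log2(757) = 9.5641
floor(log2(757)) = 9, so 9 + 1 = 10
Final answer: 10


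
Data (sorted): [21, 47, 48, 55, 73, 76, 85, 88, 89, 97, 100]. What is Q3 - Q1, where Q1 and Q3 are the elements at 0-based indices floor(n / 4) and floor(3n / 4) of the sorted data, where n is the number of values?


The data has n = 11 elements.
Q1 index = floor(11 / 4) = floor(2.75) = 2; Q3 index = floor(3 * 11 / 4) = floor(8.25) = 8
Q1 = element at index 2 = 48
Q3 = element at index 8 = 89
IQR = 89 - 48 = 41
Final answer: 41


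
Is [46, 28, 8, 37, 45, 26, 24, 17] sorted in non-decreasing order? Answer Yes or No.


Check consecutive pairs:
  46 <= 28? False
  28 <= 8? False
  8 <= 37? True
  37 <= 45? True
  45 <= 26? False
  26 <= 24? False
  24 <= 17? False
5 consecutive pair(s) are out of order, so the list is not sorted.
Final answer: No


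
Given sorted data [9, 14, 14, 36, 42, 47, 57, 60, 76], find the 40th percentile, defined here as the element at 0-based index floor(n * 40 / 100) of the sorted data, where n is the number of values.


The dataset has n = 9 elements.
Index = floor(9 * 40 / 100) = floor(360 / 100) = floor(3.6) = 3
Counting from index 0 in the sorted data, the element at index 3 is 36.
Final answer: 36


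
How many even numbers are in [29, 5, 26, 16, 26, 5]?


Check each element:
  29 is odd
  5 is odd
  26 is even
  16 is even
  26 is even
  5 is odd
Evens: [26, 16, 26]
Count of evens = 3
Final answer: 3


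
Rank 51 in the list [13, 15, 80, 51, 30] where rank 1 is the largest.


Sort descending: [80, 51, 30, 15, 13]
Find 51 in the sorted list.
51 is at position 2.
Final answer: 2


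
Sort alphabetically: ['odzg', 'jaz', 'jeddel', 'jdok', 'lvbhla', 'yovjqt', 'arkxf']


Compare strings character by character (the first differing letter decides):
  'arkxf' < 'jaz' since 'a' < 'j' at position 1
  'jaz' < 'jdok' since 'a' < 'd' at position 2
  'jdok' < 'jeddel' since 'd' < 'e' at position 2
  'jeddel' < 'lvbhla' since 'j' < 'l' at position 1
  'lvbhla' < 'odzg' since 'l' < 'o' at position 1
  'odzg' < 'yovjqt' since 'o' < 'y' at position 1
Chaining these comparisons gives the alphabetical order.
Final answer: ['arkxf', 'jaz', 'jdok', 'jeddel', 'lvbhla', 'odzg', 'yovjqt']


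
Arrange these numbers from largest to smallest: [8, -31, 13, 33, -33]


Original list: [8, -31, 13, 33, -33]
Repeatedly take the largest remaining element:
  Remaining [8, -31, 13, 33, -33] -> largest is 33
  Remaining [8, -31, 13, -33] -> largest is 13
  Remaining [8, -31, -33] -> largest is 8
  Remaining [-31, -33] -> largest is -31
  Remaining [-33] -> largest is -33
Collecting the picks in order gives the descending list.
Final answer: [33, 13, 8, -31, -33]


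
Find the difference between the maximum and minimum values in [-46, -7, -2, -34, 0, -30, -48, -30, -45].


Maximum value: 0
Minimum value: -48
Range = 0 - (-48) = 48
Final answer: 48


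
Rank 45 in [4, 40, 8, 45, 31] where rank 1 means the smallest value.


Sort ascending: [4, 8, 31, 40, 45]
Find 45 in the sorted list.
45 is at position 5 (1-indexed).
Final answer: 5


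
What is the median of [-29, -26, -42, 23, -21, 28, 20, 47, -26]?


First, sort the list: [-42, -29, -26, -26, -21, 20, 23, 28, 47]
The list has 9 elements (odd count).
The middle index is 4 (0-based), and the element there is -21.
Final answer: -21


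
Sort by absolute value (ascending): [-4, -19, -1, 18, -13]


Compute absolute values:
  |-4| = 4
  |-19| = 19
  |-1| = 1
  |18| = 18
  |-13| = 13
Absolute values in increasing order: 1 < 4 < 13 < 18 < 19
Listing the original numbers in that order gives the answer.
Final answer: [-1, -4, -13, 18, -19]


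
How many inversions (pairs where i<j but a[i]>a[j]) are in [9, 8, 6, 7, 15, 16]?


For each element, count the later elements that are smaller than it:
  9 (index 0): smaller elements after it = [8, 6, 7] -> 3
  8 (index 1): smaller elements after it = [6, 7] -> 2
  6 (index 2): smaller elements after it = [] -> 0
  7 (index 3): smaller elements after it = [] -> 0
  15 (index 4): smaller elements after it = [] -> 0
Total inversions = 3 + 2 + 0 + 0 + 0 = 5
Final answer: 5


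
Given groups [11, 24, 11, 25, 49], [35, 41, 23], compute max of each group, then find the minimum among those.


Find max of each group:
  Group 1: [11, 24, 11, 25, 49] -> max = 49
  Group 2: [35, 41, 23] -> max = 41
Maxes: [49, 41]
Minimum of maxes = 41
Final answer: 41


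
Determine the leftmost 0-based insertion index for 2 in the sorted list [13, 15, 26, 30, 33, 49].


List is sorted: [13, 15, 26, 30, 33, 49]
We need the leftmost position where 2 can be inserted, i.e. the first index whose element is >= 2 (or the end of the list if none is).
Binary search with low=0, high=6 (0-based indices):
  low=0, high=6, mid=3: a[3]=30 >= 2, so high = 3
  low=0, high=3, mid=1: a[1]=15 >= 2, so high = 1
  low=0, high=1, mid=0: a[0]=13 >= 2, so high = 0
Now low = high = 0, so the insertion index is 0.
Final answer: 0


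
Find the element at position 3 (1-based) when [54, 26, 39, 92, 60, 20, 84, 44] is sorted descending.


Sort descending: [92, 84, 60, 54, 44, 39, 26, 20]
The 3rd element (1-indexed) is at index 2.
Value = 60
Final answer: 60


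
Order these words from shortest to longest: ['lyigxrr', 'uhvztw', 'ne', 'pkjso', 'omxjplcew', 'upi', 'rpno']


Compute lengths:
  'lyigxrr' has length 7
  'uhvztw' has length 6
  'ne' has length 2
  'pkjso' has length 5
  'omxjplcew' has length 9
  'upi' has length 3
  'rpno' has length 4
Lengths in increasing order: 2 < 3 < 4 < 5 < 6 < 7 < 9
Listing the words in that order gives the answer.
Final answer: ['ne', 'upi', 'rpno', 'pkjso', 'uhvztw', 'lyigxrr', 'omxjplcew']


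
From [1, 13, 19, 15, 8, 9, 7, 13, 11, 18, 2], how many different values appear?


List all unique values:
Distinct values: [1, 2, 7, 8, 9, 11, 13, 15, 18, 19]
Count = 10
Final answer: 10


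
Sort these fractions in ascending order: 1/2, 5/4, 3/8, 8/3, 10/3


Convert to decimal for comparison:
  1/2 = 0.5
  5/4 = 1.25
  3/8 = 0.375
  8/3 = 2.6667
  10/3 = 3.3333
Decimals in increasing order: 0.375 < 0.5 < 1.25 < 2.6667 < 3.3333
Writing each back as its fraction gives the sorted order.
Final answer: 3/8, 1/2, 5/4, 8/3, 10/3


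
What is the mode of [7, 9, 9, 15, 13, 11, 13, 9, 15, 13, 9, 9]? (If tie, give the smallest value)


Count the frequency of each value:
  7 appears 1 time(s)
  9 appears 5 time(s)
  11 appears 1 time(s)
  13 appears 3 time(s)
  15 appears 2 time(s)
Maximum frequency is 5.
Only 9 reaches that frequency, so it is the mode.
Final answer: 9


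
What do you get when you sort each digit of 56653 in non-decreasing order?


The number 56653 has digits: 5, 6, 6, 5, 3
Sorted: 3, 5, 5, 6, 6
Joining the sorted digits gives the result.
Final answer: 35566


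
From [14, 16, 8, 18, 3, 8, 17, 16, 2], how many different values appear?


List all unique values:
Distinct values: [2, 3, 8, 14, 16, 17, 18]
Count = 7
Final answer: 7


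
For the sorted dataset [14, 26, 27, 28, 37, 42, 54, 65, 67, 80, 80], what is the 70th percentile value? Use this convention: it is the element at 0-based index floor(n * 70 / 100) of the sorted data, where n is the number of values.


The dataset has n = 11 elements.
Index = floor(11 * 70 / 100) = floor(770 / 100) = floor(7.7) = 7
Counting from index 0 in the sorted data, the element at index 7 is 65.
Final answer: 65


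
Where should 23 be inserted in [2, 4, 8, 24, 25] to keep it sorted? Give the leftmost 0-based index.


List is sorted: [2, 4, 8, 24, 25]
We need the leftmost position where 23 can be inserted, i.e. the first index whose element is >= 23 (or the end of the list if none is).
Binary search with low=0, high=5 (0-based indices):
  low=0, high=5, mid=2: a[2]=8 < 23, so low = 3
  low=3, high=5, mid=4: a[4]=25 >= 23, so high = 4
  low=3, high=4, mid=3: a[3]=24 >= 23, so high = 3
Now low = high = 3, so the insertion index is 3.
Final answer: 3


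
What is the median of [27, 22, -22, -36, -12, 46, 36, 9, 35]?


First, sort the list: [-36, -22, -12, 9, 22, 27, 35, 36, 46]
The list has 9 elements (odd count).
The middle index is 4 (0-based), and the element there is 22.
Final answer: 22


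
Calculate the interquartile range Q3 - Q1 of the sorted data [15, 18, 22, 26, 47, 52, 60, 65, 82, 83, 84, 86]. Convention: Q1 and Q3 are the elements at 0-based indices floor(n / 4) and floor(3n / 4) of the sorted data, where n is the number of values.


The data has n = 12 elements.
Q1 index = floor(12 / 4) = floor(3) = 3; Q3 index = floor(3 * 12 / 4) = floor(9) = 9
Q1 = element at index 3 = 26
Q3 = element at index 9 = 83
IQR = 83 - 26 = 57
Final answer: 57


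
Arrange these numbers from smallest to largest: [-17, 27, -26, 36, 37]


Original list: [-17, 27, -26, 36, 37]
Repeatedly take the smallest remaining element:
  Remaining [-17, 27, -26, 36, 37] -> smallest is -26
  Remaining [-17, 27, 36, 37] -> smallest is -17
  Remaining [27, 36, 37] -> smallest is 27
  Remaining [36, 37] -> smallest is 36
  Remaining [37] -> smallest is 37
Collecting the picks in order gives the sorted list.
Final answer: [-26, -17, 27, 36, 37]


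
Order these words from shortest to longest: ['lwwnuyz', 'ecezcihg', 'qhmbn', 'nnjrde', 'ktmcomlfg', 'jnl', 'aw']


Compute lengths:
  'lwwnuyz' has length 7
  'ecezcihg' has length 8
  'qhmbn' has length 5
  'nnjrde' has length 6
  'ktmcomlfg' has length 9
  'jnl' has length 3
  'aw' has length 2
Lengths in increasing order: 2 < 3 < 5 < 6 < 7 < 8 < 9
Listing the words in that order gives the answer.
Final answer: ['aw', 'jnl', 'qhmbn', 'nnjrde', 'lwwnuyz', 'ecezcihg', 'ktmcomlfg']


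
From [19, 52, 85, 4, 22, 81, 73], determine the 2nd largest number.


Sort descending: [85, 81, 73, 52, 22, 19, 4]
The 2nd element (1-indexed) is at index 1.
Value = 81
Final answer: 81


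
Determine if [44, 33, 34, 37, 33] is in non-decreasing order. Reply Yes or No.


Check consecutive pairs:
  44 <= 33? False
  33 <= 34? True
  34 <= 37? True
  37 <= 33? False
2 consecutive pair(s) are out of order, so the list is not sorted.
Final answer: No


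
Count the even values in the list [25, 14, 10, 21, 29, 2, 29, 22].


Check each element:
  25 is odd
  14 is even
  10 is even
  21 is odd
  29 is odd
  2 is even
  29 is odd
  22 is even
Evens: [14, 10, 2, 22]
Count of evens = 4
Final answer: 4


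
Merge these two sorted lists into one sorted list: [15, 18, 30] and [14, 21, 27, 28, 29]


List A: [15, 18, 30]
List B: [14, 21, 27, 28, 29]
Repeatedly compare the front elements and take the smaller:
  15 vs 14 -> take 14
  15 vs 21 -> take 15
  18 vs 21 -> take 18
  30 vs 21 -> take 21
  30 vs 27 -> take 27
  30 vs 28 -> take 28
  30 vs 29 -> take 29
  B is exhausted; append the rest of A: [30]
Final answer: [14, 15, 18, 21, 27, 28, 29, 30]


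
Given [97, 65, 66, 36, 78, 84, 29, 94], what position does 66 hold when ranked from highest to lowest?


Sort descending: [97, 94, 84, 78, 66, 65, 36, 29]
Find 66 in the sorted list.
66 is at position 5.
Final answer: 5


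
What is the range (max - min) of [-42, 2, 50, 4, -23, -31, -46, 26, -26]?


Maximum value: 50
Minimum value: -46
Range = 50 - (-46) = 96
Final answer: 96


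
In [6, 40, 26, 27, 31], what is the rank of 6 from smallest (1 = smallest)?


Sort ascending: [6, 26, 27, 31, 40]
Find 6 in the sorted list.
6 is at position 1 (1-indexed).
Final answer: 1


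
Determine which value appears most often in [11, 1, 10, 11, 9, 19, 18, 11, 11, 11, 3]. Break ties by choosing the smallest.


Count the frequency of each value:
  1 appears 1 time(s)
  3 appears 1 time(s)
  9 appears 1 time(s)
  10 appears 1 time(s)
  11 appears 5 time(s)
  18 appears 1 time(s)
  19 appears 1 time(s)
Maximum frequency is 5.
Only 11 reaches that frequency, so it is the mode.
Final answer: 11


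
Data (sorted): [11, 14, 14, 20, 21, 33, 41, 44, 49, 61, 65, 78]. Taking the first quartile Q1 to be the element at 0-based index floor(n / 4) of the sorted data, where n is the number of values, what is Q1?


The list has n = 12 elements.
Q1 index = floor(12 / 4) = floor(3) = 3
Counting from index 0 in the sorted data, the element at index 3 is 20.
Final answer: 20


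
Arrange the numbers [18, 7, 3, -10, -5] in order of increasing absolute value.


Compute absolute values:
  |18| = 18
  |7| = 7
  |3| = 3
  |-10| = 10
  |-5| = 5
Absolute values in increasing order: 3 < 5 < 7 < 10 < 18
Listing the original numbers in that order gives the answer.
Final answer: [3, -5, 7, -10, 18]


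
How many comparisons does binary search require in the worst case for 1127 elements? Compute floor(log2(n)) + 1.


Binary search halves the search space each step.
Maximum comparisons = floor(log2(1127)) + 1
log2(1127) = 10.1383
floor(log2(1127)) = 10, so 10 + 1 = 11
Final answer: 11


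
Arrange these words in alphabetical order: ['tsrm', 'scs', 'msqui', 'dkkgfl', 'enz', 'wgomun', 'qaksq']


Compare strings character by character (the first differing letter decides):
  'dkkgfl' < 'enz' since 'd' < 'e' at position 1
  'enz' < 'msqui' since 'e' < 'm' at position 1
  'msqui' < 'qaksq' since 'm' < 'q' at position 1
  'qaksq' < 'scs' since 'q' < 's' at position 1
  'scs' < 'tsrm' since 's' < 't' at position 1
  'tsrm' < 'wgomun' since 't' < 'w' at position 1
Chaining these comparisons gives the alphabetical order.
Final answer: ['dkkgfl', 'enz', 'msqui', 'qaksq', 'scs', 'tsrm', 'wgomun']


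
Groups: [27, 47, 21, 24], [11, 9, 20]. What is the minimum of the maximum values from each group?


Find max of each group:
  Group 1: [27, 47, 21, 24] -> max = 47
  Group 2: [11, 9, 20] -> max = 20
Maxes: [47, 20]
Minimum of maxes = 20
Final answer: 20


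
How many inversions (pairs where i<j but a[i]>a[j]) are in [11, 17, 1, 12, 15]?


For each element, count the later elements that are smaller than it:
  11 (index 0): smaller elements after it = [1] -> 1
  17 (index 1): smaller elements after it = [1, 12, 15] -> 3
  1 (index 2): smaller elements after it = [] -> 0
  12 (index 3): smaller elements after it = [] -> 0
Total inversions = 1 + 3 + 0 + 0 = 4
Final answer: 4


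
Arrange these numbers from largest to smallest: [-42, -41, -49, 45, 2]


Original list: [-42, -41, -49, 45, 2]
Repeatedly take the largest remaining element:
  Remaining [-42, -41, -49, 45, 2] -> largest is 45
  Remaining [-42, -41, -49, 2] -> largest is 2
  Remaining [-42, -41, -49] -> largest is -41
  Remaining [-42, -49] -> largest is -42
  Remaining [-49] -> largest is -49
Collecting the picks in order gives the descending list.
Final answer: [45, 2, -41, -42, -49]


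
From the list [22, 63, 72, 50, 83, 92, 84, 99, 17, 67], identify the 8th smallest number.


Sort ascending: [17, 22, 50, 63, 67, 72, 83, 84, 92, 99]
The 8th element (1-indexed) is at index 7.
Value = 84
Final answer: 84


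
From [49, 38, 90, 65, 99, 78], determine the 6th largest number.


Sort descending: [99, 90, 78, 65, 49, 38]
The 6th element (1-indexed) is at index 5.
Value = 38
Final answer: 38


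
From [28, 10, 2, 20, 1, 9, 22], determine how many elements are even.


Check each element:
  28 is even
  10 is even
  2 is even
  20 is even
  1 is odd
  9 is odd
  22 is even
Evens: [28, 10, 2, 20, 22]
Count of evens = 5
Final answer: 5


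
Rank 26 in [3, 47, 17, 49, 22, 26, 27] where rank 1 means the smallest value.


Sort ascending: [3, 17, 22, 26, 27, 47, 49]
Find 26 in the sorted list.
26 is at position 4 (1-indexed).
Final answer: 4


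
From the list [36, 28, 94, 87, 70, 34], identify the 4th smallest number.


Sort ascending: [28, 34, 36, 70, 87, 94]
The 4th element (1-indexed) is at index 3.
Value = 70
Final answer: 70


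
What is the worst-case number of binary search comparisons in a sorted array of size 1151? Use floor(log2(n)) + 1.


Binary search halves the search space each step.
Maximum comparisons = floor(log2(1151)) + 1
log2(1151) = 10.1687
floor(log2(1151)) = 10, so 10 + 1 = 11
Final answer: 11


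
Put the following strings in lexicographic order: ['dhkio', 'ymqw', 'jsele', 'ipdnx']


Compare strings character by character (the first differing letter decides):
  'dhkio' < 'ipdnx' since 'd' < 'i' at position 1
  'ipdnx' < 'jsele' since 'i' < 'j' at position 1
  'jsele' < 'ymqw' since 'j' < 'y' at position 1
Chaining these comparisons gives the alphabetical order.
Final answer: ['dhkio', 'ipdnx', 'jsele', 'ymqw']


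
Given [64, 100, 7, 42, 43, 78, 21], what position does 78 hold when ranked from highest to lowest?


Sort descending: [100, 78, 64, 43, 42, 21, 7]
Find 78 in the sorted list.
78 is at position 2.
Final answer: 2


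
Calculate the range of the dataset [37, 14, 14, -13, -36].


Maximum value: 37
Minimum value: -36
Range = 37 - (-36) = 73
Final answer: 73


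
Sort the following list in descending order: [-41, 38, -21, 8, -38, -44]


Original list: [-41, 38, -21, 8, -38, -44]
Repeatedly take the largest remaining element:
  Remaining [-41, 38, -21, 8, -38, -44] -> largest is 38
  Remaining [-41, -21, 8, -38, -44] -> largest is 8
  Remaining [-41, -21, -38, -44] -> largest is -21
  Remaining [-41, -38, -44] -> largest is -38
  Remaining [-41, -44] -> largest is -41
  Remaining [-44] -> largest is -44
Collecting the picks in order gives the descending list.
Final answer: [38, 8, -21, -38, -41, -44]


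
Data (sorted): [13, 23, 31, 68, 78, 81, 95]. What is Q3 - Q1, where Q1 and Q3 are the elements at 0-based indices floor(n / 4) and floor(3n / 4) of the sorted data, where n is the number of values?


The data has n = 7 elements.
Q1 index = floor(7 / 4) = floor(1.75) = 1; Q3 index = floor(3 * 7 / 4) = floor(5.25) = 5
Q1 = element at index 1 = 23
Q3 = element at index 5 = 81
IQR = 81 - 23 = 58
Final answer: 58


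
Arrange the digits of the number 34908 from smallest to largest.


The number 34908 has digits: 3, 4, 9, 0, 8
Sorted: 0, 3, 4, 8, 9
Joining the sorted digits gives the result.
Final answer: 03489


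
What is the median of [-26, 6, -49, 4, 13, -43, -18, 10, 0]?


First, sort the list: [-49, -43, -26, -18, 0, 4, 6, 10, 13]
The list has 9 elements (odd count).
The middle index is 4 (0-based), and the element there is 0.
Final answer: 0


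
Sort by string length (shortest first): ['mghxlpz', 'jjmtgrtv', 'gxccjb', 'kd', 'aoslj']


Compute lengths:
  'mghxlpz' has length 7
  'jjmtgrtv' has length 8
  'gxccjb' has length 6
  'kd' has length 2
  'aoslj' has length 5
Lengths in increasing order: 2 < 5 < 6 < 7 < 8
Listing the words in that order gives the answer.
Final answer: ['kd', 'aoslj', 'gxccjb', 'mghxlpz', 'jjmtgrtv']


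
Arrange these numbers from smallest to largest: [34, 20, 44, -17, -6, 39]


Original list: [34, 20, 44, -17, -6, 39]
Repeatedly take the smallest remaining element:
  Remaining [34, 20, 44, -17, -6, 39] -> smallest is -17
  Remaining [34, 20, 44, -6, 39] -> smallest is -6
  Remaining [34, 20, 44, 39] -> smallest is 20
  Remaining [34, 44, 39] -> smallest is 34
  Remaining [44, 39] -> smallest is 39
  Remaining [44] -> smallest is 44
Collecting the picks in order gives the sorted list.
Final answer: [-17, -6, 20, 34, 39, 44]


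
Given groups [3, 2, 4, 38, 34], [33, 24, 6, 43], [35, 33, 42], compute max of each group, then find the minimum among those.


Find max of each group:
  Group 1: [3, 2, 4, 38, 34] -> max = 38
  Group 2: [33, 24, 6, 43] -> max = 43
  Group 3: [35, 33, 42] -> max = 42
Maxes: [38, 43, 42]
Minimum of maxes = 38
Final answer: 38


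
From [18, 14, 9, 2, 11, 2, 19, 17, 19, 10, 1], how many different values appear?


List all unique values:
Distinct values: [1, 2, 9, 10, 11, 14, 17, 18, 19]
Count = 9
Final answer: 9


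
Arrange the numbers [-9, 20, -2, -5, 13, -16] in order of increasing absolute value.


Compute absolute values:
  |-9| = 9
  |20| = 20
  |-2| = 2
  |-5| = 5
  |13| = 13
  |-16| = 16
Absolute values in increasing order: 2 < 5 < 9 < 13 < 16 < 20
Listing the original numbers in that order gives the answer.
Final answer: [-2, -5, -9, 13, -16, 20]


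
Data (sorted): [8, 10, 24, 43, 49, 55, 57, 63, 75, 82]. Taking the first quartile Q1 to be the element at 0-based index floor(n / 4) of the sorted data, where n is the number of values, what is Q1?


The list has n = 10 elements.
Q1 index = floor(10 / 4) = floor(2.5) = 2
Counting from index 0 in the sorted data, the element at index 2 is 24.
Final answer: 24


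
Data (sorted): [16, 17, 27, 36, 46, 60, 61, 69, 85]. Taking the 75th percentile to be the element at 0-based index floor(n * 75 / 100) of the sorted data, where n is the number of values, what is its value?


The dataset has n = 9 elements.
Index = floor(9 * 75 / 100) = floor(675 / 100) = floor(6.75) = 6
Counting from index 0 in the sorted data, the element at index 6 is 61.
Final answer: 61


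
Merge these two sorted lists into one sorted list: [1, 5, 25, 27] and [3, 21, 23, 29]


List A: [1, 5, 25, 27]
List B: [3, 21, 23, 29]
Repeatedly compare the front elements and take the smaller:
  1 vs 3 -> take 1
  5 vs 3 -> take 3
  5 vs 21 -> take 5
  25 vs 21 -> take 21
  25 vs 23 -> take 23
  25 vs 29 -> take 25
  27 vs 29 -> take 27
  A is exhausted; append the rest of B: [29]
Final answer: [1, 3, 5, 21, 23, 25, 27, 29]


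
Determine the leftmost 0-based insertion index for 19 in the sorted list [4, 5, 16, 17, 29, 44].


List is sorted: [4, 5, 16, 17, 29, 44]
We need the leftmost position where 19 can be inserted, i.e. the first index whose element is >= 19 (or the end of the list if none is).
Binary search with low=0, high=6 (0-based indices):
  low=0, high=6, mid=3: a[3]=17 < 19, so low = 4
  low=4, high=6, mid=5: a[5]=44 >= 19, so high = 5
  low=4, high=5, mid=4: a[4]=29 >= 19, so high = 4
Now low = high = 4, so the insertion index is 4.
Final answer: 4
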